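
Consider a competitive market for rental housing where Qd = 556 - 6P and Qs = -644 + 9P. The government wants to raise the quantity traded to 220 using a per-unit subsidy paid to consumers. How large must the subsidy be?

Required subsidy s = 40 per unit

At Q = 220, invert demand for the buyer price: Pb = (556 − 220)/6 = 56; invert supply for the seller price: Ps = (220 − (-644))/9 = 96.
The subsidy must fill the gap: s = Ps − Pb = 96 − 56 = 40.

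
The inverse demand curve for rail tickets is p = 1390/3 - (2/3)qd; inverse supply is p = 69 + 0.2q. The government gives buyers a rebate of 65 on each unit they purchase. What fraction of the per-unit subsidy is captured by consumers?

Pre-subsidy: 1390/3 - (2/3)q = 69 + 0.2q gives q* = 455 and p* = 160.
With the rebate, buyers effectively pay pb = ps − 65, where ps is the price sellers receive.
On the curves, pb = 1390/3 - (2/3)q and ps = 69 + 0.2q; the wedge ps − pb = 65 gives 69 + 0.2q − (1390/3 - (2/3)q) = 65, so q' = 530.
Then pb = 1390/3 − (2/3)·530 = 110 and ps = 69 + 0.2·530 = 175.
Buyers' price falls by p* − pb = 160 − 110 = 50; sellers' price rises by ps − p* = 175 − 160 = 15.
So consumers capture 50/65 = 10/13 of each unit of subsidy.

Consumer share = 10/13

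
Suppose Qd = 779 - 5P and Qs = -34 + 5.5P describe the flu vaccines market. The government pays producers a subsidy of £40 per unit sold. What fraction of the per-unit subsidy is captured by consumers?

Pre-subsidy: 779 - 5P = -34 + 5.5P gives P* = 542/7, Q* = 2743/7.
With the subsidy, sellers receive Ps = Pb + 40 for each unit, where Pb is the price buyers pay.
Supply in terms of Pb becomes Qs = -34 + 5.5(Pb + 40) = 186 + 5.5Pb. Setting this equal to demand: 779 - 5Pb = 186 + 5.5Pb, so Pb = 1186/21.
Sellers receive Ps = 1186/21 + 40 = 2026/21; Q' = 779 − 5·(1186/21) = 10429/21.
Buyers' price falls by P* − Pb = 542/7 − 1186/21 = 440/21; sellers' price rises by Ps − P* = 2026/21 − 542/7 = 400/21.
So consumers capture (440/21)/40 = 11/21 of each unit of subsidy.

Consumer share = 11/21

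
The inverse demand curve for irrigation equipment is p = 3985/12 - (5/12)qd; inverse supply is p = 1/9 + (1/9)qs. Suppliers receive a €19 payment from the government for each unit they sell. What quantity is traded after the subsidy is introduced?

Pre-subsidy: 3985/12 - (5/12)q = 1/9 + (1/9)q gives q* = 629 and p* = 70.
With the subsidy, sellers receive ps = pb + 19 for each unit, where pb is the price buyers pay.
On the curves, pb = 3985/12 - (5/12)q and ps = 1/9 + (1/9)q; the wedge ps − pb = 19 gives 1/9 + (1/9)q − (3985/12 - (5/12)q) = 19, so q' = 665.
Then pb = 3985/12 − (5/12)·665 = 55 and ps = 1/9 + (1/9)·665 = 74.

q' = 665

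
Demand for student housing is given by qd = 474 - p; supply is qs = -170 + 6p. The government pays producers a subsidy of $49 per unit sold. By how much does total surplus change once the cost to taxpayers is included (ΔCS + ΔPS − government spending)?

Net change in total surplus = -$1029

Pre-subsidy: 474 - p = -170 + 6p gives p* = 92, q* = 382.
With the subsidy, sellers receive ps = pb + 49 for each unit, where pb is the price buyers pay.
Supply in terms of pb becomes qs = -170 + 6(pb + 49) = 124 + 6pb. Setting this equal to demand: 474 - pb = 124 + 6pb, so pb = 50.
Sellers receive ps = 50 + 49 = 99; q' = 474 − 1·50 = 424.
ΔCS = ½(382 + 424)(92 − 50) = 16926; ΔPS = ½(382 + 424)(99 − 92) = 2821.
Government spending = 49 × 424 = 20776.
Net change = 16926 + 2821 − 20776 = -1029. The loss equals the DWL triangle ½·49·42.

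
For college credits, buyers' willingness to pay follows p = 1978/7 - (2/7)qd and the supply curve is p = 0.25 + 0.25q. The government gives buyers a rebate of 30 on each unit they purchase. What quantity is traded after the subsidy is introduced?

q' = 583

Pre-subsidy: 1978/7 - (2/7)q = 0.25 + 0.25q gives q* = 527 and p* = 132.
With the rebate, buyers effectively pay pb = ps − 30, where ps is the price sellers receive.
On the curves, pb = 1978/7 - (2/7)q and ps = 0.25 + 0.25q; the wedge ps − pb = 30 gives 0.25 + 0.25q − (1978/7 - (2/7)q) = 30, so q' = 583.
Then pb = 1978/7 − (2/7)·583 = 116 and ps = 0.25 + 0.25·583 = 146.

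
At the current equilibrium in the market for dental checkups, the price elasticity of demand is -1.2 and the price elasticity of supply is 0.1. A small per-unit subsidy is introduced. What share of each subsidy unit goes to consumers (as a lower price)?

For a small subsidy around the equilibrium, the benefit split depends on the relative slopes, which at a point are proportional to the elasticities.
Buyer share = εs/(εs + |εd|) = 0.1/(0.1 + 1.2) = 1/13; seller share = |εd|/(εs + |εd|) = 12/13.

Consumer share = 1/13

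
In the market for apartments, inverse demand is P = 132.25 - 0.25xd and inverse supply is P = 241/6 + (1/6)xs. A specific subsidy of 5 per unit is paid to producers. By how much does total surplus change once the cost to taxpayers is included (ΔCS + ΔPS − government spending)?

Net change in total surplus = -30

Pre-subsidy: 132.25 - 0.25x = 241/6 + (1/6)x gives x* = 221 and P* = 77.
With the subsidy, sellers receive Ps = Pb + 5 for each unit, where Pb is the price buyers pay.
On the curves, Pb = 132.25 - 0.25x and Ps = 241/6 + (1/6)x; the wedge Ps − Pb = 5 gives 241/6 + (1/6)x − (132.25 - 0.25x) = 5, so x' = 233.
Then Pb = 132.25 − 0.25·233 = 74 and Ps = 241/6 + (1/6)·233 = 79.
ΔCS = ½(221 + 233)(77 − 74) = 681; ΔPS = ½(221 + 233)(79 − 77) = 454.
Government spending = 5 × 233 = 1165.
Net change = 681 + 454 − 1165 = -30. The loss equals the DWL triangle ½·5·12.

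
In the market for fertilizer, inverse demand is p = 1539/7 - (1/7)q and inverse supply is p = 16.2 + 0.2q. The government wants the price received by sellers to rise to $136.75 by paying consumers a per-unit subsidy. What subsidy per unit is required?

Required subsidy s = $3 per unit

At a seller price of 136.75, quantity supplied is -81 + 5·136.75 = 602.75.
Buyers absorb 602.75 only when they pay pb = 1539/7 − (1/7)·602.75 = 133.75.
s = ps − pb = 136.75 − 133.75 = 3.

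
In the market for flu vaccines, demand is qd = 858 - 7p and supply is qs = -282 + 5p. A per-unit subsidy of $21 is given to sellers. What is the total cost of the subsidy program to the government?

Government cost = $5339.25

Pre-subsidy: 858 - 7p = -282 + 5p gives p* = 95, q* = 193.
With the subsidy, sellers receive ps = pb + 21 for each unit, where pb is the price buyers pay.
Supply in terms of pb becomes qs = -282 + 5(pb + 21) = -177 + 5pb. Setting this equal to demand: 858 - 7pb = -177 + 5pb, so pb = 86.25.
Sellers receive ps = 86.25 + 21 = 107.25; q' = 858 − 7·86.25 = 254.25.
Government outlay = subsidy × quantity = 21 × 254.25 = 5339.25.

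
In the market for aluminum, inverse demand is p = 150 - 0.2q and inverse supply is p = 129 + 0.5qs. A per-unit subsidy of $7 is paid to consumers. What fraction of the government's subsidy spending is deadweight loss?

Pre-subsidy: 150 - 0.2q = 129 + 0.5q gives q* = 30 and p* = 144.
With the rebate, buyers effectively pay pb = ps − 7, where ps is the price sellers receive.
On the curves, pb = 150 - 0.2q and ps = 129 + 0.5q; the wedge ps − pb = 7 gives 129 + 0.5q − (150 - 0.2q) = 7, so q' = 40.
Then pb = 150 − 0.2·40 = 142 and ps = 129 + 0.5·40 = 149.
ΔCS = ½(30 + 40)(144 − 142) = 70; ΔPS = ½(30 + 40)(149 − 144) = 175.
Government spending = 7 × 40 = 280.
DWL = ½ × 7 × (40 − 30) = 35; fraction = 35 / 280 = 0.125.

DWL / government spending = 0.125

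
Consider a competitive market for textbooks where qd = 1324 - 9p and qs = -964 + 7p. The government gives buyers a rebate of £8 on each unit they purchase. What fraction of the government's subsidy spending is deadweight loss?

Pre-subsidy: 1324 - 9p = -964 + 7p gives p* = 143, q* = 37.
With the rebate, buyers effectively pay pb = ps − 8, where ps is the price sellers receive.
Demand in terms of ps becomes qd = 1324 − 9(ps − 8) = 1396 - 9ps. Setting this equal to supply: 1396 - 9ps = -964 + 7ps, so ps = 147.5.
Buyers pay pb = 147.5 − 8 = 139.5; q' = -964 + 7·147.5 = 68.5.
ΔCS = ½(37 + 68.5)(143 − 139.5) = 184.625; ΔPS = ½(37 + 68.5)(147.5 − 143) = 237.375.
Government spending = 8 × 68.5 = 548.
DWL = ½ × 8 × (68.5 − 37) = 126; fraction = 126 / 548 = 63/274.

DWL / government spending = 63/274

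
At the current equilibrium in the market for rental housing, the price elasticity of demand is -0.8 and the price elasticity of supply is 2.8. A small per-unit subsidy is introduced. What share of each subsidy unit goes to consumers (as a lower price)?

Consumer share = 7/9

For a small subsidy around the equilibrium, the benefit split depends on the relative slopes, which at a point are proportional to the elasticities.
Buyer share = εs/(εs + |εd|) = 2.8/(2.8 + 0.8) = 7/9; seller share = |εd|/(εs + |εd|) = 2/9.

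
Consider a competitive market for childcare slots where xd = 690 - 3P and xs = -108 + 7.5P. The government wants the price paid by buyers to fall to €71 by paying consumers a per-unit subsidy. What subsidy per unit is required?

Required subsidy s = €7 per unit

At a buyer price of 71, quantity demanded is 690 − 3·71 = 477.
Sellers supply 477 only when they receive Ps with -108 + 7.5·Ps = 477, i.e. Ps = 78.
s = Ps − Pb = 78 − 71 = 7.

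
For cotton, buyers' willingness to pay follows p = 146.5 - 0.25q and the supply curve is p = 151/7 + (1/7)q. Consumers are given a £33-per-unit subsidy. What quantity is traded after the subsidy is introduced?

q' = 402

Pre-subsidy: 146.5 - 0.25q = 151/7 + (1/7)q gives q* = 318 and p* = 67.
With the rebate, buyers effectively pay pb = ps − 33, where ps is the price sellers receive.
On the curves, pb = 146.5 - 0.25q and ps = 151/7 + (1/7)q; the wedge ps − pb = 33 gives 151/7 + (1/7)q − (146.5 - 0.25q) = 33, so q' = 402.
Then pb = 146.5 − 0.25·402 = 46 and ps = 151/7 + (1/7)·402 = 79.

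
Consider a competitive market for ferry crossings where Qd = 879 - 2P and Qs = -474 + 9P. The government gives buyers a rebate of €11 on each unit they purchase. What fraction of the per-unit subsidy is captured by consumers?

Consumer share = 9/11

Pre-subsidy: 879 - 2P = -474 + 9P gives P* = 123, Q* = 633.
With the rebate, buyers effectively pay Pb = Ps − 11, where Ps is the price sellers receive.
Demand in terms of Ps becomes Qd = 879 − 2(Ps − 11) = 901 - 2Ps. Setting this equal to supply: 901 - 2Ps = -474 + 9Ps, so Ps = 125.
Buyers pay Pb = 125 − 11 = 114; Q' = -474 + 9·125 = 651.
Buyers' price falls by P* − Pb = 123 − 114 = 9; sellers' price rises by Ps − P* = 125 − 123 = 2.
So consumers capture 9/11 = 9/11 of each unit of subsidy.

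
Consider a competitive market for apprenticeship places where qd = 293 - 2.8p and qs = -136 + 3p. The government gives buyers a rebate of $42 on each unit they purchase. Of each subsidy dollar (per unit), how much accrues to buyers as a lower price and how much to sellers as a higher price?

Pre-subsidy: 293 - 2.8p = -136 + 3p gives p* = 2145/29, q* = 2491/29.
With the rebate, buyers effectively pay pb = ps − 42, where ps is the price sellers receive.
Demand in terms of ps becomes qd = 293 − 2.8(ps − 42) = 410.6 - 2.8ps. Setting this equal to supply: 410.6 - 2.8ps = -136 + 3ps, so ps = 2733/29.
Buyers pay pb = 2733/29 − 42 = 1515/29; q' = -136 + 3·(2733/29) = 4255/29.
Buyers' price falls by p* − pb = 2145/29 − 1515/29 = 630/29; sellers' price rises by ps − p* = 2733/29 − 2145/29 = 588/29.

Buyers gain 630/29 per unit; sellers gain 588/29 per unit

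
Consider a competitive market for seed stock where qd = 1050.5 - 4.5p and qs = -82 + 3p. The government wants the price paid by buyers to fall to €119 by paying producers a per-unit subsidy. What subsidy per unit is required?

At a buyer price of 119, quantity demanded is 1050.5 − 4.5·119 = 515.
Sellers supply 515 only when they receive ps with -82 + 3·ps = 515, i.e. ps = 199.
s = ps − pb = 199 − 119 = 80.

Required subsidy s = €80 per unit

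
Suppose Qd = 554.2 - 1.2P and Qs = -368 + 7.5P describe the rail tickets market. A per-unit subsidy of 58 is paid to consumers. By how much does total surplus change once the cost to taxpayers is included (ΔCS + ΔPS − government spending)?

Pre-subsidy: 554.2 - 1.2P = -368 + 7.5P gives P* = 106, Q* = 427.
With the rebate, buyers effectively pay Pb = Ps − 58, where Ps is the price sellers receive.
Demand in terms of Ps becomes Qd = 554.2 − 1.2(Ps − 58) = 623.8 - 1.2Ps. Setting this equal to supply: 623.8 - 1.2Ps = -368 + 7.5Ps, so Ps = 114.
Buyers pay Pb = 114 − 58 = 56; Q' = -368 + 7.5·114 = 487.
ΔCS = ½(427 + 487)(106 − 56) = 22850; ΔPS = ½(427 + 487)(114 − 106) = 3656.
Government spending = 58 × 487 = 28246.
Net change = 22850 + 3656 − 28246 = -1740. The loss equals the DWL triangle ½·58·60.

Net change in total surplus = -1740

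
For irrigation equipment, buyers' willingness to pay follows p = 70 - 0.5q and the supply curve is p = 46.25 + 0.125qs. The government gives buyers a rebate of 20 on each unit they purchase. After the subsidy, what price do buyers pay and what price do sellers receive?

Pre-subsidy: 70 - 0.5q = 46.25 + 0.125q gives q* = 38 and p* = 51.
With the rebate, buyers effectively pay pb = ps − 20, where ps is the price sellers receive.
On the curves, pb = 70 - 0.5q and ps = 46.25 + 0.125q; the wedge ps − pb = 20 gives 46.25 + 0.125q − (70 - 0.5q) = 20, so q' = 70.
Then pb = 70 − 0.5·70 = 35 and ps = 46.25 + 0.125·70 = 55.

Buyers pay 35; sellers receive 55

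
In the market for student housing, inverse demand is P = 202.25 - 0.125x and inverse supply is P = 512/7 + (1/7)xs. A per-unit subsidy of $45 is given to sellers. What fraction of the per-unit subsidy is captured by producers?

Producer share = 8/15

Pre-subsidy: 202.25 - 0.125x = 512/7 + (1/7)x gives x* = 482 and P* = 142.
With the subsidy, sellers receive Ps = Pb + 45 for each unit, where Pb is the price buyers pay.
On the curves, Pb = 202.25 - 0.125x and Ps = 512/7 + (1/7)x; the wedge Ps − Pb = 45 gives 512/7 + (1/7)x − (202.25 - 0.125x) = 45, so x' = 650.
Then Pb = 202.25 − 0.125·650 = 121 and Ps = 512/7 + (1/7)·650 = 166.
Buyers' price falls by P* − Pb = 142 − 121 = 21; sellers' price rises by Ps − P* = 166 − 142 = 24.
So producers capture 24/45 = 8/15 of each unit of subsidy.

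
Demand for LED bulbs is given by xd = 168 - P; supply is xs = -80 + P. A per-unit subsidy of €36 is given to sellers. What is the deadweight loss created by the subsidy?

Deadweight loss = €324

Pre-subsidy: 168 - P = -80 + P gives P* = 124, x* = 44.
With the subsidy, sellers receive Ps = Pb + 36 for each unit, where Pb is the price buyers pay.
Supply in terms of Pb becomes xs = -80 + 1(Pb + 36) = -44 + Pb. Setting this equal to demand: 168 - Pb = -44 + Pb, so Pb = 106.
Sellers receive Ps = 106 + 36 = 142; x' = 168 − 1·106 = 62.
The subsidy expands output by 62 − 44 = 18 past the efficient level; on those units the gap between marginal cost and willingness to pay runs from 0 up to 36.
DWL = ½ × 36 × 18 = 324.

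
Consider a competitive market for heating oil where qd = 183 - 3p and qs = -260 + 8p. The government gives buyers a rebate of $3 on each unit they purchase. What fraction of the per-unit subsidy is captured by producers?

Producer share = 3/11

Pre-subsidy: 183 - 3p = -260 + 8p gives p* = 443/11, q* = 684/11.
With the rebate, buyers effectively pay pb = ps − 3, where ps is the price sellers receive.
Demand in terms of ps becomes qd = 183 − 3(ps − 3) = 192 - 3ps. Setting this equal to supply: 192 - 3ps = -260 + 8ps, so ps = 452/11.
Buyers pay pb = 452/11 − 3 = 419/11; q' = -260 + 8·(452/11) = 756/11.
Buyers' price falls by p* − pb = 443/11 − 419/11 = 24/11; sellers' price rises by ps − p* = 452/11 − 443/11 = 9/11.
So producers capture (9/11)/3 = 3/11 of each unit of subsidy.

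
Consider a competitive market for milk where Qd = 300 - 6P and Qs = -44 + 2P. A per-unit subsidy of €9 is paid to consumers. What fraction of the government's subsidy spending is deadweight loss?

Pre-subsidy: 300 - 6P = -44 + 2P gives P* = 43, Q* = 42.
With the rebate, buyers effectively pay Pb = Ps − 9, where Ps is the price sellers receive.
Demand in terms of Ps becomes Qd = 300 − 6(Ps − 9) = 354 - 6Ps. Setting this equal to supply: 354 - 6Ps = -44 + 2Ps, so Ps = 49.75.
Buyers pay Pb = 49.75 − 9 = 40.75; Q' = -44 + 2·49.75 = 55.5.
ΔCS = ½(42 + 55.5)(43 − 40.75) = 109.6875; ΔPS = ½(42 + 55.5)(49.75 − 43) = 329.0625.
Government spending = 9 × 55.5 = 499.5.
DWL = ½ × 9 × (55.5 − 42) = 60.75; fraction = 60.75 / 499.5 = 9/74.

DWL / government spending = 9/74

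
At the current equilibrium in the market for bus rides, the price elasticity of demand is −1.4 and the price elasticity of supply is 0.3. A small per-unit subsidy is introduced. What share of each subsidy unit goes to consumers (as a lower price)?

Consumer share = 3/17

For a small subsidy around the equilibrium, the benefit split depends on the relative slopes, which at a point are proportional to the elasticities.
Buyer share = εs/(εs + |εd|) = 0.3/(0.3 + 1.4) = 3/17; seller share = |εd|/(εs + |εd|) = 14/17.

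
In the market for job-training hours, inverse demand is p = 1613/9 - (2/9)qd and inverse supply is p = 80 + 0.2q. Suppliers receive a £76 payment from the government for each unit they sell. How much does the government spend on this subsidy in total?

Pre-subsidy: 1613/9 - (2/9)q = 80 + 0.2q gives q* = 235 and p* = 127.
With the subsidy, sellers receive ps = pb + 76 for each unit, where pb is the price buyers pay.
On the curves, pb = 1613/9 - (2/9)q and ps = 80 + 0.2q; the wedge ps − pb = 76 gives 80 + 0.2q − (1613/9 - (2/9)q) = 76, so q' = 415.
Then pb = 1613/9 − (2/9)·415 = 87 and ps = 80 + 0.2·415 = 163.
Government outlay = subsidy × quantity = 76 × 415 = 31540.

Government cost = £31540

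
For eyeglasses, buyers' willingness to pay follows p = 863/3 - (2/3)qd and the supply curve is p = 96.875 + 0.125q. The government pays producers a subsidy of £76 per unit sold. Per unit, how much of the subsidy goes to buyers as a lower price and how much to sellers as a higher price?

Buyers gain £64 per unit; sellers gain £12 per unit

Pre-subsidy: 863/3 - (2/3)q = 96.875 + 0.125q gives q* = 241 and p* = 127.
With the subsidy, sellers receive ps = pb + 76 for each unit, where pb is the price buyers pay.
On the curves, pb = 863/3 - (2/3)q and ps = 96.875 + 0.125q; the wedge ps − pb = 76 gives 96.875 + 0.125q − (863/3 - (2/3)q) = 76, so q' = 337.
Then pb = 863/3 − (2/3)·337 = 63 and ps = 96.875 + 0.125·337 = 139.
Buyers' price falls by p* − pb = 127 − 63 = 64; sellers' price rises by ps − p* = 139 − 127 = 12.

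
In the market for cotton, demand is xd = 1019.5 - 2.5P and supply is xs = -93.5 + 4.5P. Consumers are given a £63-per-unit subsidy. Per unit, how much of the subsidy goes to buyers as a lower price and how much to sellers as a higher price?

Pre-subsidy: 1019.5 - 2.5P = -93.5 + 4.5P gives P* = 159, x* = 622.
With the rebate, buyers effectively pay Pb = Ps − 63, where Ps is the price sellers receive.
Demand in terms of Ps becomes xd = 1019.5 − 2.5(Ps − 63) = 1177 - 2.5Ps. Setting this equal to supply: 1177 - 2.5Ps = -93.5 + 4.5Ps, so Ps = 181.5.
Buyers pay Pb = 181.5 − 63 = 118.5; x' = -93.5 + 4.5·181.5 = 723.25.
Buyers' price falls by P* − Pb = 159 − 118.5 = 40.5; sellers' price rises by Ps − P* = 181.5 − 159 = 22.5.

Buyers gain £40.5 per unit; sellers gain £22.5 per unit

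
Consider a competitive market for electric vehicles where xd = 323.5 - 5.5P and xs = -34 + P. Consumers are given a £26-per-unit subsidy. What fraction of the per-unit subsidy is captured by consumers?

Pre-subsidy: 323.5 - 5.5P = -34 + P gives P* = 55, x* = 21.
With the rebate, buyers effectively pay Pb = Ps − 26, where Ps is the price sellers receive.
Demand in terms of Ps becomes xd = 323.5 − 5.5(Ps − 26) = 466.5 - 5.5Ps. Setting this equal to supply: 466.5 - 5.5Ps = -34 + Ps, so Ps = 77.
Buyers pay Pb = 77 − 26 = 51; x' = -34 + 1·77 = 43.
Buyers' price falls by P* − Pb = 55 − 51 = 4; sellers' price rises by Ps − P* = 77 − 55 = 22.
So consumers capture 4/26 = 2/13 of each unit of subsidy.

Consumer share = 2/13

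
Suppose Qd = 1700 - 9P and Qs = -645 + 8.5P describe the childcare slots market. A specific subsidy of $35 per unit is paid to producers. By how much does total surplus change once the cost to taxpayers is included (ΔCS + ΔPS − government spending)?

Net change in total surplus = -$2677.5

Pre-subsidy: 1700 - 9P = -645 + 8.5P gives P* = 134, Q* = 494.
With the subsidy, sellers receive Ps = Pb + 35 for each unit, where Pb is the price buyers pay.
Supply in terms of Pb becomes Qs = -645 + 8.5(Pb + 35) = -347.5 + 8.5Pb. Setting this equal to demand: 1700 - 9Pb = -347.5 + 8.5Pb, so Pb = 117.
Sellers receive Ps = 117 + 35 = 152; Q' = 1700 − 9·117 = 647.
ΔCS = ½(494 + 647)(134 − 117) = 9698.5; ΔPS = ½(494 + 647)(152 − 134) = 10269.
Government spending = 35 × 647 = 22645.
Net change = 9698.5 + 10269 − 22645 = -2677.5. The loss equals the DWL triangle ½·35·153.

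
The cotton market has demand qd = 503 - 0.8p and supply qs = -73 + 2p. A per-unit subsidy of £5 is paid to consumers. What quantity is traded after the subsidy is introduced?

q' = 2389/7

Pre-subsidy: 503 - 0.8p = -73 + 2p gives p* = 1440/7, q* = 2369/7.
With the rebate, buyers effectively pay pb = ps − 5, where ps is the price sellers receive.
Demand in terms of ps becomes qd = 503 − 0.8(ps − 5) = 507 - 0.8ps. Setting this equal to supply: 507 - 0.8ps = -73 + 2ps, so ps = 1450/7.
Buyers pay pb = 1450/7 − 5 = 1415/7; q' = -73 + 2·(1450/7) = 2389/7.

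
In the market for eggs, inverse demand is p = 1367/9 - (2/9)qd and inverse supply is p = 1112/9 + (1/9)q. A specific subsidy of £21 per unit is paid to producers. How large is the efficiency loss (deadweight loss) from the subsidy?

Pre-subsidy: 1367/9 - (2/9)q = 1112/9 + (1/9)q gives q* = 85 and p* = 133.
With the subsidy, sellers receive ps = pb + 21 for each unit, where pb is the price buyers pay.
On the curves, pb = 1367/9 - (2/9)q and ps = 1112/9 + (1/9)q; the wedge ps − pb = 21 gives 1112/9 + (1/9)q − (1367/9 - (2/9)q) = 21, so q' = 148.
Then pb = 1367/9 − (2/9)·148 = 119 and ps = 1112/9 + (1/9)·148 = 140.
The subsidy expands output by 148 − 85 = 63 past the efficient level; on those units the gap between marginal cost and willingness to pay runs from 0 up to 21.
DWL = ½ × 21 × 63 = 661.5.

Deadweight loss = £661.5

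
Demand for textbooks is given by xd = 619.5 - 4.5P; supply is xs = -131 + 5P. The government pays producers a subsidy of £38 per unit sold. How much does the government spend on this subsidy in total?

Government cost = £13452

Pre-subsidy: 619.5 - 4.5P = -131 + 5P gives P* = 79, x* = 264.
With the subsidy, sellers receive Ps = Pb + 38 for each unit, where Pb is the price buyers pay.
Supply in terms of Pb becomes xs = -131 + 5(Pb + 38) = 59 + 5Pb. Setting this equal to demand: 619.5 - 4.5Pb = 59 + 5Pb, so Pb = 59.
Sellers receive Ps = 59 + 38 = 97; x' = 619.5 − 4.5·59 = 354.
Government outlay = subsidy × quantity = 38 × 354 = 13452.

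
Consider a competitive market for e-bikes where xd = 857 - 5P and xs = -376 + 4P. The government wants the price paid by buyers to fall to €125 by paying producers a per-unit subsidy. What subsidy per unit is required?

At a buyer price of 125, quantity demanded is 857 − 5·125 = 232.
Sellers supply 232 only when they receive Ps with -376 + 4·Ps = 232, i.e. Ps = 152.
s = Ps − Pb = 152 − 125 = 27.

Required subsidy s = €27 per unit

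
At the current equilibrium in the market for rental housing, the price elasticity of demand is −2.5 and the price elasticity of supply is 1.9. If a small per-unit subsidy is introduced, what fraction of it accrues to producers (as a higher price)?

Producer share = 25/44

For a small subsidy around the equilibrium, the benefit split depends on the relative slopes, which at a point are proportional to the elasticities.
Buyer share = εs/(εs + |εd|) = 1.9/(1.9 + 2.5) = 19/44; seller share = |εd|/(εs + |εd|) = 25/44.
So producers capture 25/44 of the subsidy.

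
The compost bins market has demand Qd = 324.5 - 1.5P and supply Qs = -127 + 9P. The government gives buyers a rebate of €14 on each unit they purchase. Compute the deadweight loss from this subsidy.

Deadweight loss = €126

Pre-subsidy: 324.5 - 1.5P = -127 + 9P gives P* = 43, Q* = 260.
With the rebate, buyers effectively pay Pb = Ps − 14, where Ps is the price sellers receive.
Demand in terms of Ps becomes Qd = 324.5 − 1.5(Ps − 14) = 345.5 - 1.5Ps. Setting this equal to supply: 345.5 - 1.5Ps = -127 + 9Ps, so Ps = 45.
Buyers pay Pb = 45 − 14 = 31; Q' = -127 + 9·45 = 278.
The subsidy expands output by 278 − 260 = 18 past the efficient level; on those units the gap between marginal cost and willingness to pay runs from 0 up to 14.
DWL = ½ × 14 × 18 = 126.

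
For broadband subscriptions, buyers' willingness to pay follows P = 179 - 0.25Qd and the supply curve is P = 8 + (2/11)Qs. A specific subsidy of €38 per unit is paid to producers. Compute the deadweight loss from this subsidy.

Pre-subsidy: 179 - 0.25Q = 8 + (2/11)Q gives Q* = 396 and P* = 80.
With the subsidy, sellers receive Ps = Pb + 38 for each unit, where Pb is the price buyers pay.
On the curves, Pb = 179 - 0.25Q and Ps = 8 + (2/11)Q; the wedge Ps − Pb = 38 gives 8 + (2/11)Q − (179 - 0.25Q) = 38, so Q' = 484.
Then Pb = 179 − 0.25·484 = 58 and Ps = 8 + (2/11)·484 = 96.
The subsidy expands output by 484 − 396 = 88 past the efficient level; on those units the gap between marginal cost and willingness to pay runs from 0 up to 38.
DWL = ½ × 38 × 88 = 1672.

Deadweight loss = €1672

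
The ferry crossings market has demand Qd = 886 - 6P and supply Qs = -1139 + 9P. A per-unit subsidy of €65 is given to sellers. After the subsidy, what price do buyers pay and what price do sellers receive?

Pre-subsidy: 886 - 6P = -1139 + 9P gives P* = 135, Q* = 76.
With the subsidy, sellers receive Ps = Pb + 65 for each unit, where Pb is the price buyers pay.
Supply in terms of Pb becomes Qs = -1139 + 9(Pb + 65) = -554 + 9Pb. Setting this equal to demand: 886 - 6Pb = -554 + 9Pb, so Pb = 96.
Sellers receive Ps = 96 + 65 = 161; Q' = 886 − 6·96 = 310.

Buyers pay €96; sellers receive €161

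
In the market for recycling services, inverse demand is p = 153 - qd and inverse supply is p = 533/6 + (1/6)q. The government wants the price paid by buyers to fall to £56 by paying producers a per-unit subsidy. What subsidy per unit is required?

Required subsidy s = £49 per unit

At a buyer price of 56, quantity demanded is 153 − 1·56 = 97.
Sellers supply 97 only when they receive ps = 533/6 + (1/6)·97 = 105.
s = ps − pb = 105 − 56 = 49.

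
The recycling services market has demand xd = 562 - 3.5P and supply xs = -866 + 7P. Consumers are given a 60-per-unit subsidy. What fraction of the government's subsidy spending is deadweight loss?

DWL / government spending = 35/113

Pre-subsidy: 562 - 3.5P = -866 + 7P gives P* = 136, x* = 86.
With the rebate, buyers effectively pay Pb = Ps − 60, where Ps is the price sellers receive.
Demand in terms of Ps becomes xd = 562 − 3.5(Ps − 60) = 772 - 3.5Ps. Setting this equal to supply: 772 - 3.5Ps = -866 + 7Ps, so Ps = 156.
Buyers pay Pb = 156 − 60 = 96; x' = -866 + 7·156 = 226.
ΔCS = ½(86 + 226)(136 − 96) = 6240; ΔPS = ½(86 + 226)(156 − 136) = 3120.
Government spending = 60 × 226 = 13560.
DWL = ½ × 60 × (226 − 86) = 4200; fraction = 4200 / 13560 = 35/113.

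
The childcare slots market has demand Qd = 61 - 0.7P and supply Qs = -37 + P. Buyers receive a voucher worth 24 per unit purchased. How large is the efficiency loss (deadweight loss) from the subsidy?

Deadweight loss = 2016/17

Pre-subsidy: 61 - 0.7P = -37 + P gives P* = 980/17, Q* = 351/17.
With the rebate, buyers effectively pay Pb = Ps − 24, where Ps is the price sellers receive.
Demand in terms of Ps becomes Qd = 61 − 0.7(Ps − 24) = 77.8 - 0.7Ps. Setting this equal to supply: 77.8 - 0.7Ps = -37 + Ps, so Ps = 1148/17.
Buyers pay Pb = 1148/17 − 24 = 740/17; Q' = -37 + 1·(1148/17) = 519/17.
The subsidy expands output by 519/17 − 351/17 = 168/17 past the efficient level; on those units the gap between marginal cost and willingness to pay runs from 0 up to 24.
DWL = ½ × 24 × 168/17 = 2016/17.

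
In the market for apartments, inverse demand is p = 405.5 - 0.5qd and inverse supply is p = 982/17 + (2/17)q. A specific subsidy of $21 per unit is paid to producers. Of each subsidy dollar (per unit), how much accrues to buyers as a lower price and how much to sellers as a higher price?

Pre-subsidy: 405.5 - 0.5q = 982/17 + (2/17)q gives q* = 563 and p* = 124.
With the subsidy, sellers receive ps = pb + 21 for each unit, where pb is the price buyers pay.
On the curves, pb = 405.5 - 0.5q and ps = 982/17 + (2/17)q; the wedge ps − pb = 21 gives 982/17 + (2/17)q − (405.5 - 0.5q) = 21, so q' = 597.
Then pb = 405.5 − 0.5·597 = 107 and ps = 982/17 + (2/17)·597 = 128.
Buyers' price falls by p* − pb = 124 − 107 = 17; sellers' price rises by ps − p* = 128 − 124 = 4.

Buyers gain $17 per unit; sellers gain $4 per unit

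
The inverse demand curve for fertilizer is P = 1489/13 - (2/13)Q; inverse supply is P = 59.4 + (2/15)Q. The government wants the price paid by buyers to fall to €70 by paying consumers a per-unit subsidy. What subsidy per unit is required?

Required subsidy s = €28 per unit

At a buyer price of 70, quantity demanded is 744.5 − 6.5·70 = 289.5.
Sellers supply 289.5 only when they receive Ps = 59.4 + (2/15)·289.5 = 98.
s = Ps − Pb = 98 − 70 = 28.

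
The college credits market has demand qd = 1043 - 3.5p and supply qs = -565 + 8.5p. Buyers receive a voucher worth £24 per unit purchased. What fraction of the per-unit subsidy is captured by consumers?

Pre-subsidy: 1043 - 3.5p = -565 + 8.5p gives p* = 134, q* = 574.
With the rebate, buyers effectively pay pb = ps − 24, where ps is the price sellers receive.
Demand in terms of ps becomes qd = 1043 − 3.5(ps − 24) = 1127 - 3.5ps. Setting this equal to supply: 1127 - 3.5ps = -565 + 8.5ps, so ps = 141.
Buyers pay pb = 141 − 24 = 117; q' = -565 + 8.5·141 = 633.5.
Buyers' price falls by p* − pb = 134 − 117 = 17; sellers' price rises by ps − p* = 141 − 134 = 7.
So consumers capture 17/24 = 17/24 of each unit of subsidy.

Consumer share = 17/24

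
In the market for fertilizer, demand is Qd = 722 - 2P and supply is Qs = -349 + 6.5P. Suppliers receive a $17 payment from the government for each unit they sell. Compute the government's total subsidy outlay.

Pre-subsidy: 722 - 2P = -349 + 6.5P gives P* = 126, Q* = 470.
With the subsidy, sellers receive Ps = Pb + 17 for each unit, where Pb is the price buyers pay.
Supply in terms of Pb becomes Qs = -349 + 6.5(Pb + 17) = -238.5 + 6.5Pb. Setting this equal to demand: 722 - 2Pb = -238.5 + 6.5Pb, so Pb = 113.
Sellers receive Ps = 113 + 17 = 130; Q' = 722 − 2·113 = 496.
Government outlay = subsidy × quantity = 17 × 496 = 8432.

Government cost = $8432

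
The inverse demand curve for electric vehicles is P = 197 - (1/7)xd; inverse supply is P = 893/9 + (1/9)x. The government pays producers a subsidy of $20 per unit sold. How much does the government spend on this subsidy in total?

Government cost = $9275

Pre-subsidy: 197 - (1/7)x = 893/9 + (1/9)x gives x* = 385 and P* = 142.
With the subsidy, sellers receive Ps = Pb + 20 for each unit, where Pb is the price buyers pay.
On the curves, Pb = 197 - (1/7)x and Ps = 893/9 + (1/9)x; the wedge Ps − Pb = 20 gives 893/9 + (1/9)x − (197 - (1/7)x) = 20, so x' = 463.75.
Then Pb = 197 − (1/7)·463.75 = 130.75 and Ps = 893/9 + (1/9)·463.75 = 150.75.
Government outlay = subsidy × quantity = 20 × 463.75 = 9275.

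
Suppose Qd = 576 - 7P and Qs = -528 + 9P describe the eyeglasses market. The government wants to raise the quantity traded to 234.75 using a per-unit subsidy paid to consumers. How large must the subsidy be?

At Q = 234.75, invert demand for the buyer price: Pb = (576 − 234.75)/7 = 48.75; invert supply for the seller price: Ps = (234.75 − (-528))/9 = 84.75.
The subsidy must fill the gap: s = Ps − Pb = 84.75 − 48.75 = 36.

Required subsidy s = 36 per unit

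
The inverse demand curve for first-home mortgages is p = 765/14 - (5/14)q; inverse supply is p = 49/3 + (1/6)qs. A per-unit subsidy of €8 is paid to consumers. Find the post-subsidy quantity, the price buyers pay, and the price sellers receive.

q' = 1945/22; buyers pay 1015/44; sellers receive 1367/44

Pre-subsidy: 765/14 - (5/14)q = 49/3 + (1/6)q gives q* = 1609/22 and p* = 1255/44.
With the rebate, buyers effectively pay pb = ps − 8, where ps is the price sellers receive.
On the curves, pb = 765/14 - (5/14)q and ps = 49/3 + (1/6)q; the wedge ps − pb = 8 gives 49/3 + (1/6)q − (765/14 - (5/14)q) = 8, so q' = 1945/22.
Then pb = 765/14 − (5/14)·(1945/22) = 1015/44 and ps = 49/3 + (1/6)·(1945/22) = 1367/44.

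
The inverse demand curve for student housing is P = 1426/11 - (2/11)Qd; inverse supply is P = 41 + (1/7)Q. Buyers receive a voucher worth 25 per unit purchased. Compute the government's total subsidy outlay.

Pre-subsidy: 1426/11 - (2/11)Q = 41 + (1/7)Q gives Q* = 273 and P* = 80.
With the rebate, buyers effectively pay Pb = Ps − 25, where Ps is the price sellers receive.
On the curves, Pb = 1426/11 - (2/11)Q and Ps = 41 + (1/7)Q; the wedge Ps − Pb = 25 gives 41 + (1/7)Q − (1426/11 - (2/11)Q) = 25, so Q' = 350.
Then Pb = 1426/11 − (2/11)·350 = 66 and Ps = 41 + (1/7)·350 = 91.
Government outlay = subsidy × quantity = 25 × 350 = 8750.

Government cost = 8750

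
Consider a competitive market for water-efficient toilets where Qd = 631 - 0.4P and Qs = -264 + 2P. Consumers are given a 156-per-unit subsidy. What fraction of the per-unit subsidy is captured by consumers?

Pre-subsidy: 631 - 0.4P = -264 + 2P gives P* = 4475/12, Q* = 2891/6.
With the rebate, buyers effectively pay Pb = Ps − 156, where Ps is the price sellers receive.
Demand in terms of Ps becomes Qd = 631 − 0.4(Ps − 156) = 693.4 - 0.4Ps. Setting this equal to supply: 693.4 - 0.4Ps = -264 + 2Ps, so Ps = 4787/12.
Buyers pay Pb = 4787/12 − 156 = 2915/12; Q' = -264 + 2·(4787/12) = 3203/6.
Buyers' price falls by P* − Pb = 4475/12 − 2915/12 = 130; sellers' price rises by Ps − P* = 4787/12 − 4475/12 = 26.
So consumers capture 130/156 = 5/6 of each unit of subsidy.

Consumer share = 5/6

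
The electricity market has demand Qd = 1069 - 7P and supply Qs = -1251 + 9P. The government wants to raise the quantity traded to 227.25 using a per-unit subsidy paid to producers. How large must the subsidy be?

Required subsidy s = 44 per unit

At Q = 227.25, invert demand for the buyer price: Pb = (1069 − 227.25)/7 = 120.25; invert supply for the seller price: Ps = (227.25 − (-1251))/9 = 164.25.
The subsidy must fill the gap: s = Ps − Pb = 164.25 − 120.25 = 44.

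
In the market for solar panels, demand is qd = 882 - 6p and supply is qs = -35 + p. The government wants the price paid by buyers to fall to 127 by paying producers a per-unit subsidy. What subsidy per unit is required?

At a buyer price of 127, quantity demanded is 882 − 6·127 = 120.
Sellers supply 120 only when they receive ps with -35 + 1·ps = 120, i.e. ps = 155.
s = ps − pb = 155 − 127 = 28.

Required subsidy s = 28 per unit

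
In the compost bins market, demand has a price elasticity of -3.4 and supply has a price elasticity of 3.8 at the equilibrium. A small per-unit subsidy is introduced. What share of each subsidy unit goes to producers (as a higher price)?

Producer share = 17/36

For a small subsidy around the equilibrium, the benefit split depends on the relative slopes, which at a point are proportional to the elasticities.
Buyer share = εs/(εs + |εd|) = 3.8/(3.8 + 3.4) = 19/36; seller share = |εd|/(εs + |εd|) = 17/36.
So producers capture 17/36 of the subsidy.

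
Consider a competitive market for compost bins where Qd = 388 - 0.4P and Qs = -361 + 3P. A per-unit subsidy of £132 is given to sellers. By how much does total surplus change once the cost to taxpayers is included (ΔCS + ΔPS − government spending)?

Pre-subsidy: 388 - 0.4P = -361 + 3P gives P* = 3745/17, Q* = 5098/17.
With the subsidy, sellers receive Ps = Pb + 132 for each unit, where Pb is the price buyers pay.
Supply in terms of Pb becomes Qs = -361 + 3(Pb + 132) = 35 + 3Pb. Setting this equal to demand: 388 - 0.4Pb = 35 + 3Pb, so Pb = 1765/17.
Sellers receive Ps = 1765/17 + 132 = 4009/17; Q' = 388 − 0.4·(1765/17) = 5890/17.
ΔCS = ½(5098/17 + 5890/17)(3745/17 − 1765/17) = 10878120/289; ΔPS = ½(5098/17 + 5890/17)(4009/17 − 3745/17) = 1450416/289.
Government spending = 132 × 5890/17 = 777480/17.
Net change = 10878120/289 + 1450416/289 − 777480/17 = -52272/17. The loss equals the DWL triangle ½·132·792/17.

Net change in total surplus = -52272/17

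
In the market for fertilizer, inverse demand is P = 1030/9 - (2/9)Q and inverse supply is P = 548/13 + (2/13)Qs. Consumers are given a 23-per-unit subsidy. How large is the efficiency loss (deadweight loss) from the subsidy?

Deadweight loss = 61893/88

Pre-subsidy: 1030/9 - (2/9)Q = 548/13 + (2/13)Q gives Q* = 4229/22 and P* = 789/11.
With the rebate, buyers effectively pay Pb = Ps − 23, where Ps is the price sellers receive.
On the curves, Pb = 1030/9 - (2/9)Q and Ps = 548/13 + (2/13)Q; the wedge Ps − Pb = 23 gives 548/13 + (2/13)Q − (1030/9 - (2/9)Q) = 23, so Q' = 11149/44.
Then Pb = 1030/9 − (2/9)·(11149/44) = 1279/22 and Ps = 548/13 + (2/13)·(11149/44) = 1785/22.
The subsidy expands output by 11149/44 − 4229/22 = 2691/44 past the efficient level; on those units the gap between marginal cost and willingness to pay runs from 0 up to 23.
DWL = ½ × 23 × 2691/44 = 61893/88.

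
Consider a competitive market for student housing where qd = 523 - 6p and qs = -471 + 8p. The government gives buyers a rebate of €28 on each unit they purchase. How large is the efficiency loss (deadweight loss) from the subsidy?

Pre-subsidy: 523 - 6p = -471 + 8p gives p* = 71, q* = 97.
With the rebate, buyers effectively pay pb = ps − 28, where ps is the price sellers receive.
Demand in terms of ps becomes qd = 523 − 6(ps − 28) = 691 - 6ps. Setting this equal to supply: 691 - 6ps = -471 + 8ps, so ps = 83.
Buyers pay pb = 83 − 28 = 55; q' = -471 + 8·83 = 193.
The subsidy expands output by 193 − 97 = 96 past the efficient level; on those units the gap between marginal cost and willingness to pay runs from 0 up to 28.
DWL = ½ × 28 × 96 = 1344.

Deadweight loss = €1344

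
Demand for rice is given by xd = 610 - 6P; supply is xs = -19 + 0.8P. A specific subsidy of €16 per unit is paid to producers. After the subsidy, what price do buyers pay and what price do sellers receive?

Pre-subsidy: 610 - 6P = -19 + 0.8P gives P* = 92.5, x* = 55.
With the subsidy, sellers receive Ps = Pb + 16 for each unit, where Pb is the price buyers pay.
Supply in terms of Pb becomes xs = -19 + 0.8(Pb + 16) = -6.2 + 0.8Pb. Setting this equal to demand: 610 - 6Pb = -6.2 + 0.8Pb, so Pb = 3081/34.
Sellers receive Ps = 3081/34 + 16 = 3625/34; x' = 610 − 6·(3081/34) = 1127/17.

Buyers pay 3081/34; sellers receive 3625/34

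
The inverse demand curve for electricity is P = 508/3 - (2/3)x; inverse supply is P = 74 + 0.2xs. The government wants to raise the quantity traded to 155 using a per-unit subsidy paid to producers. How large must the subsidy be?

Required subsidy s = 39 per unit

At x = 155, from the demand curve buyers pay Pb = 508/3 − (2/3)·155 = 66; from the supply curve sellers need Ps = 74 + 0.2·155 = 105.
The subsidy must fill the gap: s = Ps − Pb = 105 − 66 = 39.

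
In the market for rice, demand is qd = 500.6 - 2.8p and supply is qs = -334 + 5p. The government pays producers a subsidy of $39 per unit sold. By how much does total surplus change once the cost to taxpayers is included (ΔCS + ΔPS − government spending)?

Pre-subsidy: 500.6 - 2.8p = -334 + 5p gives p* = 107, q* = 201.
With the subsidy, sellers receive ps = pb + 39 for each unit, where pb is the price buyers pay.
Supply in terms of pb becomes qs = -334 + 5(pb + 39) = -139 + 5pb. Setting this equal to demand: 500.6 - 2.8pb = -139 + 5pb, so pb = 82.
Sellers receive ps = 82 + 39 = 121; q' = 500.6 − 2.8·82 = 271.
ΔCS = ½(201 + 271)(107 − 82) = 5900; ΔPS = ½(201 + 271)(121 − 107) = 3304.
Government spending = 39 × 271 = 10569.
Net change = 5900 + 3304 − 10569 = -1365. The loss equals the DWL triangle ½·39·70.

Net change in total surplus = -$1365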